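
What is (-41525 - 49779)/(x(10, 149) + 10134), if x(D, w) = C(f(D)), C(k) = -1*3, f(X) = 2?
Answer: -91304/10131 ≈ -9.0123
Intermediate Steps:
C(k) = -3
x(D, w) = -3
(-41525 - 49779)/(x(10, 149) + 10134) = (-41525 - 49779)/(-3 + 10134) = -91304/10131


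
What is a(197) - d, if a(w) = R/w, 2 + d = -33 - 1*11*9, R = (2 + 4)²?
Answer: 26434/197 ≈ 134.18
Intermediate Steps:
R = 36 (R = 6² = 36)
d = -134 (d = -2 + (-33 - 1*11*9) = -2 + (-33 - 11*9) = -2 + (-33 - 99) = -2 - 132 = -134)
a(w) = 36/w
a(197) - d = 36/197 - 1*(-134) = 36*(1/197) + 134 = 36/197 + 134 = 26434/197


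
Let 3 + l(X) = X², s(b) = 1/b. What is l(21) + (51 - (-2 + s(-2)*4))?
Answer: 493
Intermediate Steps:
l(X) = -3 + X²
l(21) + (51 - (-2 + s(-2)*4)) = (-3 + 21²) + (51 - (-2 + 4/(-2))) = (-3 + 441) + (51 - (-2 - ½*4)) = 438 + (51 - (-2 - 2)) = 438 + (51 - 1*(-4)) = 438 + (51 + 4) = 438 + 55 = 493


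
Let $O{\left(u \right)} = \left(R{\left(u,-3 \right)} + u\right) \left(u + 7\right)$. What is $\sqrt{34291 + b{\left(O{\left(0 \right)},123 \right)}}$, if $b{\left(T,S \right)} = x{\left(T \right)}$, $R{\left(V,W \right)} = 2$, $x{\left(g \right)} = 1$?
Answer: $2 \sqrt{8573} \approx 185.18$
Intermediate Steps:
$O{\left(u \right)} = \left(2 + u\right) \left(7 + u\right)$ ($O{\left(u \right)} = \left(2 + u\right) \left(u + 7\right) = \left(2 + u\right) \left(7 + u\right)$)
$b{\left(T,S \right)} = 1$
$\sqrt{34291 + b{\left(O{\left(0 \right)},123 \right)}} = \sqrt{34291 + 1} = \sqrt{34292} = 2 \sqrt{8573}$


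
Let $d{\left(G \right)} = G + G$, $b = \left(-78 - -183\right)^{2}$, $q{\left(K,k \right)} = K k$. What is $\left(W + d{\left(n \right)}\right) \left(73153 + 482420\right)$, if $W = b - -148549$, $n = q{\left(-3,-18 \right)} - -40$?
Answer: $88759453626$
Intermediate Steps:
$b = 11025$ ($b = \left(-78 + 183\right)^{2} = 105^{2} = 11025$)
$n = 94$ ($n = \left(-3\right) \left(-18\right) - -40 = 54 + 40 = 94$)
$d{\left(G \right)} = 2 G$
$W = 159574$ ($W = 11025 - -148549 = 11025 + 148549 = 159574$)
$\left(W + d{\left(n \right)}\right) \left(73153 + 482420\right) = \left(159574 + 2 \cdot 94\right) \left(73153 + 482420\right) = \left(159574 + 188\right) 555573 = 159762 \cdot 555573 = 88759453626$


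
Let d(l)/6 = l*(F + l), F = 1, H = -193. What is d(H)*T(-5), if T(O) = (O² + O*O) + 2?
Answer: 11561472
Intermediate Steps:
T(O) = 2 + 2*O² (T(O) = (O² + O²) + 2 = 2*O² + 2 = 2 + 2*O²)
d(l) = 6*l*(1 + l) (d(l) = 6*(l*(1 + l)) = 6*l*(1 + l))
d(H)*T(-5) = (6*(-193)*(1 - 193))*(2 + 2*(-5)²) = (6*(-193)*(-192))*(2 + 2*25) = 222336*(2 + 50) = 222336*52 = 11561472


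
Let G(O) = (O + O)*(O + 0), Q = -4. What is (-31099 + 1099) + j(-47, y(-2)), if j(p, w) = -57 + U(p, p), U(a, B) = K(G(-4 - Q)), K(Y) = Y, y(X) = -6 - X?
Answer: -30057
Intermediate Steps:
G(O) = 2*O² (G(O) = (2*O)*O = 2*O²)
U(a, B) = 0 (U(a, B) = 2*(-4 - 1*(-4))² = 2*(-4 + 4)² = 2*0² = 2*0 = 0)
j(p, w) = -57 (j(p, w) = -57 + 0 = -57)
(-31099 + 1099) + j(-47, y(-2)) = (-31099 + 1099) - 57 = -30000 - 57 = -30057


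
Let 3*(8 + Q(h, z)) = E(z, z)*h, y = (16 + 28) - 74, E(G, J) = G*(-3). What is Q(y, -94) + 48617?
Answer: 45789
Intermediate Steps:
E(G, J) = -3*G
y = -30 (y = 44 - 74 = -30)
Q(h, z) = -8 - h*z (Q(h, z) = -8 + ((-3*z)*h)/3 = -8 + (-3*h*z)/3 = -8 - h*z)
Q(y, -94) + 48617 = (-8 - 1*(-30)*(-94)) + 48617 = (-8 - 2820) + 48617 = -2828 + 48617 = 45789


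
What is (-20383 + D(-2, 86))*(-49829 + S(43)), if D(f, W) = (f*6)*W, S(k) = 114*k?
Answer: 962111705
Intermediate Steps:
D(f, W) = 6*W*f (D(f, W) = (6*f)*W = 6*W*f)
(-20383 + D(-2, 86))*(-49829 + S(43)) = (-20383 + 6*86*(-2))*(-49829 + 114*43) = (-20383 - 1032)*(-49829 + 4902) = -21415*(-44927) = 962111705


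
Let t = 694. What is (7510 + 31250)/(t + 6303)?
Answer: 38760/6997 ≈ 5.5395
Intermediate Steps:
(7510 + 31250)/(t + 6303) = (7510 + 31250)/(694 + 6303) = 38760/6997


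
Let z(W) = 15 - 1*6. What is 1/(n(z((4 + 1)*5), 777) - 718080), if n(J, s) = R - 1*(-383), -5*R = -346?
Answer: -5/3588139 ≈ -1.3935e-6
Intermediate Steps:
R = 346/5 (R = -⅕*(-346) = 346/5 ≈ 69.200)
z(W) = 9 (z(W) = 15 - 6 = 9)
n(J, s) = 2261/5 (n(J, s) = 346/5 - 1*(-383) = 346/5 + 383 = 2261/5)
1/(n(z((4 + 1)*5), 777) - 718080) = 1/(2261/5 - 718080) = 1/(-3588139/5) = -5/3588139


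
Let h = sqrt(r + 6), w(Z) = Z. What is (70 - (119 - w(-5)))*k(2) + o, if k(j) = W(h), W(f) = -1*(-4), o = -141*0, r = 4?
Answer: -216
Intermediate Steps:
o = 0
h = sqrt(10) (h = sqrt(4 + 6) = sqrt(10) ≈ 3.1623)
W(f) = 4
k(j) = 4
(70 - (119 - w(-5)))*k(2) + o = (70 - (119 - 1*(-5)))*4 + 0 = (70 - (119 + 5))*4 + 0 = (70 - 1*124)*4 + 0 = (70 - 124)*4 + 0 = -54*4 + 0 = -216 + 0 = -216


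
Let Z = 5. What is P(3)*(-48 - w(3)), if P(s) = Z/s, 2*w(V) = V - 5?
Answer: -235/3 ≈ -78.333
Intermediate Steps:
w(V) = -5/2 + V/2 (w(V) = (V - 5)/2 = (-5 + V)/2 = -5/2 + V/2)
P(s) = 5/s
P(3)*(-48 - w(3)) = (5/3)*(-48 - (-5/2 + (½)*3)) = (5*(⅓))*(-48 - (-5/2 + 3/2)) = 5*(-48 - 1*(-1))/3 = 5*(-48 + 1)/3 = (5/3)*(-47) = -235/3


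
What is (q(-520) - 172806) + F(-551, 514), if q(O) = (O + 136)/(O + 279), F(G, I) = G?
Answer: -41778653/241 ≈ -1.7336e+5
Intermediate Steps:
q(O) = (136 + O)/(279 + O)
(q(-520) - 172806) + F(-551, 514) = ((136 - 520)/(279 - 520) - 172806) - 551 = (-384/(-241) - 172806) - 551 = (-1/241*(-384) - 172806) - 551 = (384/241 - 172806) - 551 = -41645862/241 - 551 = -41778653/241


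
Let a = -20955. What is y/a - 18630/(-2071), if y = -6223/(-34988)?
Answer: 107551261121/11955924420 ≈ 8.9957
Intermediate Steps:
y = 6223/34988 (y = -6223*(-1/34988) = 6223/34988 ≈ 0.17786)
y/a - 18630/(-2071) = (6223/34988)/(-20955) - 18630/(-2071) = (6223/34988)*(-1/20955) - 18630*(-1/2071) = -49/5773020 + 18630/2071 = 107551261121/11955924420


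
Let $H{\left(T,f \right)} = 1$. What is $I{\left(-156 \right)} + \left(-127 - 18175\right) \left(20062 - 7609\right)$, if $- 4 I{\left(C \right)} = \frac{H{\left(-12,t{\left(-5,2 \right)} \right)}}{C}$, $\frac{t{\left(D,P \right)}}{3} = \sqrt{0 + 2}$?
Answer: $- \frac{142218838943}{624} \approx -2.2791 \cdot 10^{8}$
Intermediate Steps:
$t{\left(D,P \right)} = 3 \sqrt{2}$ ($t{\left(D,P \right)} = 3 \sqrt{0 + 2} = 3 \sqrt{2}$)
$I{\left(C \right)} = - \frac{1}{4 C}$ ($I{\left(C \right)} = - \frac{1 \frac{1}{C}}{4} = - \frac{1}{4 C}$)
$I{\left(-156 \right)} + \left(-127 - 18175\right) \left(20062 - 7609\right) = - \frac{1}{4 \left(-156\right)} + \left(-127 - 18175\right) \left(20062 - 7609\right) = \left(- \frac{1}{4}\right) \left(- \frac{1}{156}\right) - 227914806 = \frac{1}{624} - 227914806 = - \frac{142218838943}{624}$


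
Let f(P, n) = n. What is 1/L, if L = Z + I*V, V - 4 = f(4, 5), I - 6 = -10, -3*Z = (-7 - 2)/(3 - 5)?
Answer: -2/75 ≈ -0.026667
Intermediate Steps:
Z = -3/2 (Z = -(-7 - 2)/(3*(3 - 5)) = -(-3)/(-2) = -(-3)*(-1)/2 = -⅓*9/2 = -3/2 ≈ -1.5000)
I = -4 (I = 6 - 10 = -4)
V = 9 (V = 4 + 5 = 9)
L = -75/2 (L = -3/2 - 4*9 = -3/2 - 36 = -75/2 ≈ -37.500)
1/L = 1/(-75/2) = -2/75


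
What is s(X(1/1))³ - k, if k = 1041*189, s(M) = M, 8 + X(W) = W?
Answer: -197092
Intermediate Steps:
X(W) = -8 + W
k = 196749
s(X(1/1))³ - k = (-8 + 1/1)³ - 1*196749 = (-8 + 1)³ - 196749 = (-7)³ - 196749 = -343 - 196749 = -197092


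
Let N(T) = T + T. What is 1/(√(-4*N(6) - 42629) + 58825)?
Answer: 58825/3460423302 - I*√42677/3460423302 ≈ 1.6999e-5 - 5.9699e-8*I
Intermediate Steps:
N(T) = 2*T
1/(√(-4*N(6) - 42629) + 58825) = 1/(√(-8*6 - 42629) + 58825) = 1/(√(-4*12 - 42629) + 58825) = 1/(√(-48 - 42629) + 58825) = 1/(√(-42677) + 58825) = 1/(I*√42677 + 58825) = 1/(58825 + I*√42677)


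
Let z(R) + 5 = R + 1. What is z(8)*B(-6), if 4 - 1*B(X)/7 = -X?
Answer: -56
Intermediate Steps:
z(R) = -4 + R (z(R) = -5 + (R + 1) = -5 + (1 + R) = -4 + R)
B(X) = 28 + 7*X (B(X) = 28 - (-7)*X = 28 + 7*X)
z(8)*B(-6) = (-4 + 8)*(28 + 7*(-6)) = 4*(28 - 42) = 4*(-14) = -56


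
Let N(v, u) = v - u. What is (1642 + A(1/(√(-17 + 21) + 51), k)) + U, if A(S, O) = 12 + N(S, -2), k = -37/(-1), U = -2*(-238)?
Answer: 112997/53 ≈ 2132.0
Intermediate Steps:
U = 476
k = 37 (k = -37*(-1) = 37)
A(S, O) = 14 + S (A(S, O) = 12 + (S - 1*(-2)) = 12 + (S + 2) = 12 + (2 + S) = 14 + S)
(1642 + A(1/(√(-17 + 21) + 51), k)) + U = (1642 + (14 + 1/(√(-17 + 21) + 51))) + 476 = (1642 + (14 + 1/(√4 + 51))) + 476 = (1642 + (14 + 1/(2 + 51))) + 476 = (1642 + (14 + 1/53)) + 476 = (1642 + 743/53) + 476 = 87769/53 + 476 = 112997/53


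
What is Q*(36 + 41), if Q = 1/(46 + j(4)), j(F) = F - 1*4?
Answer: 77/46 ≈ 1.6739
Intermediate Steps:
j(F) = -4 + F (j(F) = F - 4 = -4 + F)
Q = 1/46 (Q = 1/(46 + (-4 + 4)) = 1/(46 + 0) = 1/46 ≈ 0.021739)
Q*(36 + 41) = (36 + 41)/46 = (1/46)*77 = 77/46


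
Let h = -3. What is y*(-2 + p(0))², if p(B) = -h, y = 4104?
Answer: 4104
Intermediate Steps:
p(B) = 3 (p(B) = -1*(-3) = 3)
y*(-2 + p(0))² = 4104*(-2 + 3)² = 4104*1² = 4104*1 = 4104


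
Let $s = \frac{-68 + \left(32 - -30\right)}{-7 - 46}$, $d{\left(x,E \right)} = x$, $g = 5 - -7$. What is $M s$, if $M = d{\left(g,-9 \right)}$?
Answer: $\frac{72}{53} \approx 1.3585$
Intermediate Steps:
$g = 12$ ($g = 5 + 7 = 12$)
$s = \frac{6}{53}$ ($s = \frac{-68 + \left(32 + 30\right)}{-53} = \left(-68 + 62\right) \left(- \frac{1}{53}\right) = \left(-6\right) \left(- \frac{1}{53}\right) = \frac{6}{53} \approx 0.11321$)
$M = 12$
$M s = 12 \cdot \frac{6}{53} = \frac{72}{53}$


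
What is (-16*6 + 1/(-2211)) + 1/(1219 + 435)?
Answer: -351070867/3656994 ≈ -96.000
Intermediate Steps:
(-16*6 + 1/(-2211)) + 1/(1219 + 435) = (-96 - 1/2211) + 1/1654 = -212257/2211 + 1/1654 = -351070867/3656994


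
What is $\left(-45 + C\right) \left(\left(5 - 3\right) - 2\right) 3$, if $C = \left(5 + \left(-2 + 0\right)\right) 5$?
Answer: $0$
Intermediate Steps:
$C = 15$ ($C = \left(5 - 2\right) 5 = 3 \cdot 5 = 15$)
$\left(-45 + C\right) \left(\left(5 - 3\right) - 2\right) 3 = \left(-45 + 15\right) \left(\left(5 - 3\right) - 2\right) 3 = - 30 \left(2 - 2\right) 3 = - 30 \cdot 0 \cdot 3 = \left(-30\right) 0 = 0$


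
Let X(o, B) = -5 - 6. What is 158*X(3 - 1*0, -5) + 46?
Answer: -1692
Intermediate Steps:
X(o, B) = -11
158*X(3 - 1*0, -5) + 46 = 158*(-11) + 46 = -1738 + 46 = -1692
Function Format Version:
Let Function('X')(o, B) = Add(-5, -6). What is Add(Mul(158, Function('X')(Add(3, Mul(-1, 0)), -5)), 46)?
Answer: -1692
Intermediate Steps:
Function('X')(o, B) = -11
Add(Mul(158, Function('X')(Add(3, Mul(-1, 0)), -5)), 46) = Add(Mul(158, -11), 46) = Add(-1738, 46) = -1692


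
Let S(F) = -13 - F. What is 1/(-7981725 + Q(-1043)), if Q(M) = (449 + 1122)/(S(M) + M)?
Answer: -13/103763996 ≈ -1.2528e-7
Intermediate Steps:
Q(M) = -1571/13 (Q(M) = (449 + 1122)/((-13 - M) + M) = 1571/(-13) = 1571*(-1/13) = -1571/13)
1/(-7981725 + Q(-1043)) = 1/(-7981725 - 1571/13) = 1/(-103763996/13) = -13/103763996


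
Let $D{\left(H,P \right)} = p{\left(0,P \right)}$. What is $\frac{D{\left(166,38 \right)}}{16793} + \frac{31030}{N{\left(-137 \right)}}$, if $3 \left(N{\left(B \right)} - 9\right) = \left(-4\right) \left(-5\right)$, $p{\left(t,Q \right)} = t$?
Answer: $\frac{93090}{47} \approx 1980.6$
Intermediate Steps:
$D{\left(H,P \right)} = 0$
$N{\left(B \right)} = \frac{47}{3}$ ($N{\left(B \right)} = 9 + \frac{\left(-4\right) \left(-5\right)}{3} = 9 + \frac{1}{3} \cdot 20 = 9 + \frac{20}{3} = \frac{47}{3}$)
$\frac{D{\left(166,38 \right)}}{16793} + \frac{31030}{N{\left(-137 \right)}} = \frac{0}{16793} + \frac{31030}{\frac{47}{3}} = 0 \cdot \frac{1}{16793} + 31030 \cdot \frac{3}{47} = 0 + \frac{93090}{47} = \frac{93090}{47}$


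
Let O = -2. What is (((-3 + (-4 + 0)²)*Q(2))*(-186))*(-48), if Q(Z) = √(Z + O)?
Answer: 0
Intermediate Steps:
Q(Z) = √(-2 + Z) (Q(Z) = √(Z - 2) = √(-2 + Z))
(((-3 + (-4 + 0)²)*Q(2))*(-186))*(-48) = (((-3 + (-4 + 0)²)*√(-2 + 2))*(-186))*(-48) = (((-3 + (-4)²)*√0)*(-186))*(-48) = (((-3 + 16)*0)*(-186))*(-48) = ((13*0)*(-186))*(-48) = (0*(-186))*(-48) = 0*(-48) = 0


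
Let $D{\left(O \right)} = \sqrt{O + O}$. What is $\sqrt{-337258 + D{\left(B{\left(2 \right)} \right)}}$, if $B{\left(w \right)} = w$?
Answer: $2 i \sqrt{84314} \approx 580.74 i$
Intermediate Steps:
$D{\left(O \right)} = \sqrt{2} \sqrt{O}$ ($D{\left(O \right)} = \sqrt{2 O} = \sqrt{2} \sqrt{O}$)
$\sqrt{-337258 + D{\left(B{\left(2 \right)} \right)}} = \sqrt{-337258 + \sqrt{2} \sqrt{2}} = \sqrt{-337258 + 2} = \sqrt{-337256} = 2 i \sqrt{84314}$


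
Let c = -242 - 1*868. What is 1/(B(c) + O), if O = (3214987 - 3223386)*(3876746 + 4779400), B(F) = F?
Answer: -1/72702971364 ≈ -1.3755e-11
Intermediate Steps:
c = -1110 (c = -242 - 868 = -1110)
O = -72702970254 (O = -8399*8656146 = -72702970254)
1/(B(c) + O) = 1/(-1110 - 72702970254) = 1/(-72702971364) = -1/72702971364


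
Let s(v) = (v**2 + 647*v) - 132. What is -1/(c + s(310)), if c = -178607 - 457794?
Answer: 1/339863 ≈ 2.9424e-6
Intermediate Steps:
s(v) = -132 + v**2 + 647*v
c = -636401
-1/(c + s(310)) = -1/(-636401 + (-132 + 310**2 + 647*310)) = -1/(-636401 + (-132 + 96100 + 200570)) = -1/(-636401 + 296538) = -1/(-339863) = -1*(-1/339863) = 1/339863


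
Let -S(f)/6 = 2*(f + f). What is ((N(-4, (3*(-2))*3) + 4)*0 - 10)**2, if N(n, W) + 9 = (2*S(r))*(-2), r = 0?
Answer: 100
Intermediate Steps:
S(f) = -24*f (S(f) = -12*(f + f) = -12*2*f = -24*f)
N(n, W) = -9 (N(n, W) = -9 + (2*(-24*0))*(-2) = -9 + (2*0)*(-2) = -9 + 0*(-2) = -9 + 0 = -9)
((N(-4, (3*(-2))*3) + 4)*0 - 10)**2 = ((-9 + 4)*0 - 10)**2 = (-5*0 - 10)**2 = (0 - 10)**2 = (-10)**2 = 100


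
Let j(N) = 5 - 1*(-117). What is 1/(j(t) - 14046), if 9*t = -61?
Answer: -1/13924 ≈ -7.1818e-5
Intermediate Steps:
t = -61/9 (t = (⅑)*(-61) = -61/9 ≈ -6.7778)
j(N) = 122 (j(N) = 5 + 117 = 122)
1/(j(t) - 14046) = 1/(122 - 14046) = 1/(-13924) = -1/13924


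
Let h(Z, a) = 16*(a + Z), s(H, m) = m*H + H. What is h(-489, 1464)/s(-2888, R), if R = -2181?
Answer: 195/78698 ≈ 0.0024778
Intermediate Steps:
s(H, m) = H + H*m (s(H, m) = H*m + H = H + H*m)
h(Z, a) = 16*Z + 16*a (h(Z, a) = 16*(Z + a) = 16*Z + 16*a)
h(-489, 1464)/s(-2888, R) = (16*(-489) + 16*1464)/((-2888*(1 - 2181))) = (-7824 + 23424)/((-2888*(-2180))) = 15600/6295840 = 15600*(1/6295840) = 195/78698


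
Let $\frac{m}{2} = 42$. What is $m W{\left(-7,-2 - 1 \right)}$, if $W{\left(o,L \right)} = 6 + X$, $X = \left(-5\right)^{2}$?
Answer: $2604$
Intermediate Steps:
$m = 84$ ($m = 2 \cdot 42 = 84$)
$X = 25$
$W{\left(o,L \right)} = 31$ ($W{\left(o,L \right)} = 6 + 25 = 31$)
$m W{\left(-7,-2 - 1 \right)} = 84 \cdot 31 = 2604$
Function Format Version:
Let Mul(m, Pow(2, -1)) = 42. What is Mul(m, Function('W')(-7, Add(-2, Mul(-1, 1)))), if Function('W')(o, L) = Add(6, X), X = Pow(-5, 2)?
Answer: 2604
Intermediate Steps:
m = 84 (m = Mul(2, 42) = 84)
X = 25
Function('W')(o, L) = 31 (Function('W')(o, L) = Add(6, 25) = 31)
Mul(m, Function('W')(-7, Add(-2, Mul(-1, 1)))) = Mul(84, 31) = 2604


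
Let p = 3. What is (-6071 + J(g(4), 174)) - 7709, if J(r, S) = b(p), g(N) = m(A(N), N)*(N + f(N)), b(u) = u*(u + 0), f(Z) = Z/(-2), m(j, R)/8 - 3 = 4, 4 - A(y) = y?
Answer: -13771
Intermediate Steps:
A(y) = 4 - y
m(j, R) = 56 (m(j, R) = 24 + 8*4 = 24 + 32 = 56)
f(Z) = -Z/2 (f(Z) = Z*(-1/2) = -Z/2)
b(u) = u**2 (b(u) = u*u = u**2)
g(N) = 28*N (g(N) = 56*(N - N/2) = 56*(N/2) = 28*N)
J(r, S) = 9 (J(r, S) = 3**2 = 9)
(-6071 + J(g(4), 174)) - 7709 = (-6071 + 9) - 7709 = -6062 - 7709 = -13771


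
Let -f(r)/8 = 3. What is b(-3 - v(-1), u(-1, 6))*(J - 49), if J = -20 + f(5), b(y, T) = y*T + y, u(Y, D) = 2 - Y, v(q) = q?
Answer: 744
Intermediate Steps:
f(r) = -24 (f(r) = -8*3 = -24)
b(y, T) = y + T*y (b(y, T) = T*y + y = y + T*y)
J = -44 (J = -20 - 24 = -44)
b(-3 - v(-1), u(-1, 6))*(J - 49) = ((-3 - 1*(-1))*(1 + (2 - 1*(-1))))*(-44 - 49) = ((-3 + 1)*(1 + (2 + 1)))*(-93) = -2*(1 + 3)*(-93) = -2*4*(-93) = -8*(-93) = 744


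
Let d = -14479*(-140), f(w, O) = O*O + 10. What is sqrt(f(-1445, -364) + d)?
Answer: sqrt(2159566) ≈ 1469.5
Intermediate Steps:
f(w, O) = 10 + O**2 (f(w, O) = O**2 + 10 = 10 + O**2)
d = 2027060
sqrt(f(-1445, -364) + d) = sqrt((10 + (-364)**2) + 2027060) = sqrt((10 + 132496) + 2027060) = sqrt(132506 + 2027060) = sqrt(2159566)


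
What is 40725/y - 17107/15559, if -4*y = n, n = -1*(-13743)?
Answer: -307740289/23758593 ≈ -12.953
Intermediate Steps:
n = 13743
y = -13743/4 (y = -¼*13743 = -13743/4 ≈ -3435.8)
40725/y - 17107/15559 = 40725/(-13743/4) - 17107/15559 = 40725*(-4/13743) - 17107*1/15559 = -18100/1527 - 17107/15559 = -307740289/23758593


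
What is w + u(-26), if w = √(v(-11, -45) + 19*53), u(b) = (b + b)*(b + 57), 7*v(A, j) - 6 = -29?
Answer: -1612 + √49182/7 ≈ -1580.3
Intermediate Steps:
v(A, j) = -23/7 (v(A, j) = 6/7 + (⅐)*(-29) = 6/7 - 29/7 = -23/7)
u(b) = 2*b*(57 + b) (u(b) = (2*b)*(57 + b) = 2*b*(57 + b))
w = √49182/7 (w = √(-23/7 + 19*53) = √(-23/7 + 1007) = √(7026/7) = √49182/7 ≈ 31.681)
w + u(-26) = √49182/7 + 2*(-26)*(57 - 26) = √49182/7 + 2*(-26)*31 = √49182/7 - 1612 = -1612 + √49182/7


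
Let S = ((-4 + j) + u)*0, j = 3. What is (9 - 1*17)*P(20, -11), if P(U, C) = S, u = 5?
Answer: 0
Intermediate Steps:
S = 0 (S = ((-4 + 3) + 5)*0 = (-1 + 5)*0 = 4*0 = 0)
P(U, C) = 0
(9 - 1*17)*P(20, -11) = (9 - 1*17)*0 = (9 - 17)*0 = -8*0 = 0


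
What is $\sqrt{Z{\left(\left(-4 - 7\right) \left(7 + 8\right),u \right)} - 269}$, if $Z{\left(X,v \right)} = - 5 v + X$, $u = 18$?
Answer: $2 i \sqrt{131} \approx 22.891 i$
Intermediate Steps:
$Z{\left(X,v \right)} = X - 5 v$
$\sqrt{Z{\left(\left(-4 - 7\right) \left(7 + 8\right),u \right)} - 269} = \sqrt{\left(\left(-4 - 7\right) \left(7 + 8\right) - 90\right) - 269} = \sqrt{\left(\left(-11\right) 15 - 90\right) - 269} = \sqrt{\left(-165 - 90\right) - 269} = \sqrt{-255 - 269} = \sqrt{-524} = 2 i \sqrt{131}$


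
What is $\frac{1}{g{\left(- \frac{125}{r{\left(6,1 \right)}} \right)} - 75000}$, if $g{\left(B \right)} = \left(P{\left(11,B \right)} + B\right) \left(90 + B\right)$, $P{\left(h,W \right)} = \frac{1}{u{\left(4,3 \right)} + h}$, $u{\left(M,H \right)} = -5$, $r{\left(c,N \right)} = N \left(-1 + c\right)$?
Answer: $- \frac{6}{459685} \approx -1.3052 \cdot 10^{-5}$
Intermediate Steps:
$P{\left(h,W \right)} = \frac{1}{-5 + h}$
$g{\left(B \right)} = \left(90 + B\right) \left(\frac{1}{6} + B\right)$ ($g{\left(B \right)} = \left(\frac{1}{-5 + 11} + B\right) \left(90 + B\right) = \left(\frac{1}{6} + B\right) \left(90 + B\right) = \left(90 + B\right) \left(\frac{1}{6} + B\right)$)
$\frac{1}{g{\left(- \frac{125}{r{\left(6,1 \right)}} \right)} - 75000} = \frac{1}{\left(15 + \left(- \frac{125}{1 \left(-1 + 6\right)}\right)^{2} + \frac{541 \left(- \frac{125}{1 \left(-1 + 6\right)}\right)}{6}\right) - 75000} = \frac{1}{\left(15 + \left(- \frac{125}{1 \cdot 5}\right)^{2} + \frac{541 \left(- \frac{125}{1 \cdot 5}\right)}{6}\right) - 75000} = \frac{1}{\left(15 + \left(- \frac{125}{5}\right)^{2} + \frac{541 \left(- \frac{125}{5}\right)}{6}\right) - 75000} = \frac{1}{\left(15 + \left(\left(-125\right) \frac{1}{5}\right)^{2} + \frac{541 \left(\left(-125\right) \frac{1}{5}\right)}{6}\right) - 75000} = \frac{1}{\left(15 + \left(-25\right)^{2} + \frac{541}{6} \left(-25\right)\right) - 75000} = \frac{1}{\left(15 + 625 - \frac{13525}{6}\right) - 75000} = \frac{1}{- \frac{9685}{6} - 75000} = \frac{1}{- \frac{459685}{6}} = - \frac{6}{459685}$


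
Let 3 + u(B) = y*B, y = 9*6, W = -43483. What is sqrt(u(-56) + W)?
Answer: I*sqrt(46510) ≈ 215.66*I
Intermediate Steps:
y = 54
u(B) = -3 + 54*B
sqrt(u(-56) + W) = sqrt((-3 + 54*(-56)) - 43483) = sqrt((-3 - 3024) - 43483) = sqrt(-3027 - 43483) = sqrt(-46510) = I*sqrt(46510)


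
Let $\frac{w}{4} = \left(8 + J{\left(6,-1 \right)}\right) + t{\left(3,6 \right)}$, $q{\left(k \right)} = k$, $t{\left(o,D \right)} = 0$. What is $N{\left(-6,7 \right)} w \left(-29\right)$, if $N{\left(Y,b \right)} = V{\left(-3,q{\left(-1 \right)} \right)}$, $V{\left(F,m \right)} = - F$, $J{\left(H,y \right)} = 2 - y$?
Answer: $-3828$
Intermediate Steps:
$w = 44$ ($w = 4 \left(\left(8 + \left(2 - -1\right)\right) + 0\right) = 4 \left(\left(8 + \left(2 + 1\right)\right) + 0\right) = 4 \left(\left(8 + 3\right) + 0\right) = 4 \left(11 + 0\right) = 4 \cdot 11 = 44$)
$N{\left(Y,b \right)} = 3$ ($N{\left(Y,b \right)} = \left(-1\right) \left(-3\right) = 3$)
$N{\left(-6,7 \right)} w \left(-29\right) = 3 \cdot 44 \left(-29\right) = 132 \left(-29\right) = -3828$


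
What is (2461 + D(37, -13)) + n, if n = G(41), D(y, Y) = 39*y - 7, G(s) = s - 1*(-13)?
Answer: 3951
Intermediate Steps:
G(s) = 13 + s (G(s) = s + 13 = 13 + s)
D(y, Y) = -7 + 39*y
n = 54 (n = 13 + 41 = 54)
(2461 + D(37, -13)) + n = (2461 + (-7 + 39*37)) + 54 = (2461 + (-7 + 1443)) + 54 = (2461 + 1436) + 54 = 3897 + 54 = 3951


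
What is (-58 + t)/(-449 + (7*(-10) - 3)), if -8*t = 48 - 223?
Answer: 289/4176 ≈ 0.069205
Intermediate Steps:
t = 175/8 (t = -(48 - 223)/8 = -⅛*(-175) = 175/8 ≈ 21.875)
(-58 + t)/(-449 + (7*(-10) - 3)) = (-58 + 175/8)/(-449 + (7*(-10) - 3)) = -289/(8*(-449 + (-70 - 3))) = -289/(8*(-449 - 73)) = -289/8/(-522) = -289/8*(-1/522) = 289/4176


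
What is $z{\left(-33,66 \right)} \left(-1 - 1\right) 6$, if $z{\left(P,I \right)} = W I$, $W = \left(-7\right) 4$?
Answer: $22176$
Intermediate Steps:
$W = -28$
$z{\left(P,I \right)} = - 28 I$
$z{\left(-33,66 \right)} \left(-1 - 1\right) 6 = \left(-28\right) 66 \left(-1 - 1\right) 6 = - 1848 \left(\left(-2\right) 6\right) = \left(-1848\right) \left(-12\right) = 22176$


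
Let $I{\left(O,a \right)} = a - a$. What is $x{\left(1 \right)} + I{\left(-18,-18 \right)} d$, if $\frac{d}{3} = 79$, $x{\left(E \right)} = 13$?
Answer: $13$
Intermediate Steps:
$I{\left(O,a \right)} = 0$
$d = 237$ ($d = 3 \cdot 79 = 237$)
$x{\left(1 \right)} + I{\left(-18,-18 \right)} d = 13 + 0 \cdot 237 = 13 + 0 = 13$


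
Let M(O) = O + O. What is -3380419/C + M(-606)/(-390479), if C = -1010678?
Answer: 1321207572437/394648534762 ≈ 3.3478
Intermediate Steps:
M(O) = 2*O
-3380419/C + M(-606)/(-390479) = -3380419/(-1010678) + (2*(-606))/(-390479) = -3380419*(-1/1010678) - 1212*(-1/390479) = 3380419/1010678 + 1212/390479 = 1321207572437/394648534762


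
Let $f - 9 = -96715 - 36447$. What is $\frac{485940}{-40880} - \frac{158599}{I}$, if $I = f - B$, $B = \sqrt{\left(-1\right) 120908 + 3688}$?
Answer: $\frac{- 6942 \sqrt{29305} + 415863155 i}{292 \left(- 133153 i + 2 \sqrt{29305}\right)} \approx -10.696 - 0.0030626 i$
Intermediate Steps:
$f = -133153$ ($f = 9 - 133162 = -133153$)
$B = 2 i \sqrt{29305}$ ($B = \sqrt{-120908 + 3688} = \sqrt{-117220} = 2 i \sqrt{29305} \approx 342.37 i$)
$I = -133153 - 2 i \sqrt{29305} \approx -1.3315 \cdot 10^{5} - 342.37 i$
$\frac{485940}{-40880} - \frac{158599}{I} = \frac{485940}{-40880} - \frac{158599}{-133153 - 2 i \sqrt{29305}} = 485940 \left(- \frac{1}{40880}\right) - \frac{158599}{-133153 - 2 i \sqrt{29305}} = - \frac{3471}{292} - \frac{158599}{-133153 - 2 i \sqrt{29305}}$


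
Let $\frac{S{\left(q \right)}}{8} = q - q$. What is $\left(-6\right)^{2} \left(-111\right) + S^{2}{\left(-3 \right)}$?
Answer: $-3996$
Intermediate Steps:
$S{\left(q \right)} = 0$ ($S{\left(q \right)} = 8 \left(q - q\right) = 8 \cdot 0 = 0$)
$\left(-6\right)^{2} \left(-111\right) + S^{2}{\left(-3 \right)} = \left(-6\right)^{2} \left(-111\right) + 0^{2} = 36 \left(-111\right) + 0 = -3996 + 0 = -3996$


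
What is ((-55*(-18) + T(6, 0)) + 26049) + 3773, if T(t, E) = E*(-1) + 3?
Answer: 30815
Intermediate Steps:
T(t, E) = 3 - E (T(t, E) = -E + 3 = 3 - E)
((-55*(-18) + T(6, 0)) + 26049) + 3773 = ((-55*(-18) + (3 - 1*0)) + 26049) + 3773 = ((990 + (3 + 0)) + 26049) + 3773 = ((990 + 3) + 26049) + 3773 = (993 + 26049) + 3773 = 27042 + 3773 = 30815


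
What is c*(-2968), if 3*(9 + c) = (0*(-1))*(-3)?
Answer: 26712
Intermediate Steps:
c = -9 (c = -9 + ((0*(-1))*(-3))/3 = -9 + (0*(-3))/3 = -9 + (⅓)*0 = -9 + 0 = -9)
c*(-2968) = -9*(-2968) = 26712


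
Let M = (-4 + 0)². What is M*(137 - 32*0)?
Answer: 2192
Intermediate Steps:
M = 16 (M = (-4)² = 16)
M*(137 - 32*0) = 16*(137 - 32*0) = 16*(137 + 0) = 16*137 = 2192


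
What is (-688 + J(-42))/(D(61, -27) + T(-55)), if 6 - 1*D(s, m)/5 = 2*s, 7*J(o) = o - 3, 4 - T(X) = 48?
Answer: 4861/4368 ≈ 1.1129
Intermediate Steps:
T(X) = -44 (T(X) = 4 - 1*48 = 4 - 48 = -44)
J(o) = -3/7 + o/7 (J(o) = (o - 3)/7 = (-3 + o)/7 = -3/7 + o/7)
D(s, m) = 30 - 10*s
(-688 + J(-42))/(D(61, -27) + T(-55)) = (-688 + (-3/7 + (⅐)*(-42)))/((30 - 10*61) - 44) = (-688 + (-3/7 - 6))/((30 - 610) - 44) = (-688 - 45/7)/(-580 - 44) = -4861/7/(-624) = -4861/7*(-1/624) = 4861/4368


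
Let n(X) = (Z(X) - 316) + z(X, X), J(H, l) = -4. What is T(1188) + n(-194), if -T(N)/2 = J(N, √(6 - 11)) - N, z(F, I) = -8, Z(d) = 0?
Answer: 2060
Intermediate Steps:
T(N) = 8 + 2*N (T(N) = -2*(-4 - N) = 8 + 2*N)
n(X) = -324 (n(X) = (0 - 316) - 8 = -316 - 8 = -324)
T(1188) + n(-194) = (8 + 2*1188) - 324 = (8 + 2376) - 324 = 2384 - 324 = 2060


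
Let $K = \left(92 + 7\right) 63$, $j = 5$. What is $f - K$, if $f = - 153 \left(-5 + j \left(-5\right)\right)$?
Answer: $-1647$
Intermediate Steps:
$K = 6237$ ($K = 99 \cdot 63 = 6237$)
$f = 4590$ ($f = - 153 \left(-5 + 5 \left(-5\right)\right) = - 153 \left(-5 - 25\right) = \left(-153\right) \left(-30\right) = 4590$)
$f - K = 4590 - 6237 = -1647$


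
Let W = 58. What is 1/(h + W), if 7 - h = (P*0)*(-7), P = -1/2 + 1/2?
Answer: 1/65 ≈ 0.015385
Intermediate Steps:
P = 0 (P = -1*½ + 1*(½) = -½ + ½ = 0)
h = 7 (h = 7 - 0*0*(-7) = 7 - 0*(-7) = 7 - 1*0 = 7 + 0 = 7)
1/(h + W) = 1/(7 + 58) = 1/65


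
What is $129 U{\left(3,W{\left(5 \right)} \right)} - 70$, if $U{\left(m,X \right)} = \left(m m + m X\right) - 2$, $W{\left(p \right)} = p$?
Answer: $2768$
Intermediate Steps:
$U{\left(m,X \right)} = -2 + m^{2} + X m$ ($U{\left(m,X \right)} = \left(m^{2} + X m\right) - 2 = -2 + m^{2} + X m$)
$129 U{\left(3,W{\left(5 \right)} \right)} - 70 = 129 \left(-2 + 3^{2} + 5 \cdot 3\right) - 70 = 129 \left(-2 + 9 + 15\right) - 70 = 129 \cdot 22 - 70 = 2838 - 70 = 2768$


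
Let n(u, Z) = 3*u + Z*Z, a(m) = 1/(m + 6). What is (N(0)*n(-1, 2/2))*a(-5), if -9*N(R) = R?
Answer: 0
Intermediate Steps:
N(R) = -R/9
a(m) = 1/(6 + m)
n(u, Z) = Z**2 + 3*u (n(u, Z) = 3*u + Z**2 = Z**2 + 3*u)
(N(0)*n(-1, 2/2))*a(-5) = ((-1/9*0)*((2/2)**2 + 3*(-1)))/(6 - 5) = (0*((2*(1/2))**2 - 3))/1 = (0*(1**2 - 3))*1 = (0*(1 - 3))*1 = (0*(-2))*1 = 0*1 = 0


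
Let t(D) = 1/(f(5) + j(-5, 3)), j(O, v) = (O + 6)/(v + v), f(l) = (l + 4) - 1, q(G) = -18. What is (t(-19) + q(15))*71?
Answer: -62196/49 ≈ -1269.3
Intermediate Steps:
f(l) = 3 + l (f(l) = (4 + l) - 1 = 3 + l)
j(O, v) = (6 + O)/(2*v) (j(O, v) = (6 + O)/((2*v)) = (6 + O)*(1/(2*v)) = (6 + O)/(2*v))
t(D) = 6/49 (t(D) = 1/((3 + 5) + (½)*(6 - 5)/3) = 1/(8 + (½)*(⅓)*1) = 1/(8 + ⅙) = 1/(49/6) = 6/49)
(t(-19) + q(15))*71 = (6/49 - 18)*71 = -876/49*71 = -62196/49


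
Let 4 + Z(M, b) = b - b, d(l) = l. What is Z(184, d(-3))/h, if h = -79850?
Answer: 2/39925 ≈ 5.0094e-5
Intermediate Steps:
Z(M, b) = -4 (Z(M, b) = -4 + (b - b) = -4 + 0 = -4)
Z(184, d(-3))/h = -4/(-79850) = -4*(-1/79850) = 2/39925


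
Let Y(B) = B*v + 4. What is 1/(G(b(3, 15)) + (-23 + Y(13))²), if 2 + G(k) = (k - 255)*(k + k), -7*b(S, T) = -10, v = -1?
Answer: 49/14578 ≈ 0.0033612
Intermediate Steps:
b(S, T) = 10/7 (b(S, T) = -⅐*(-10) = 10/7)
Y(B) = 4 - B (Y(B) = B*(-1) + 4 = -B + 4 = 4 - B)
G(k) = -2 + 2*k*(-255 + k) (G(k) = -2 + (k - 255)*(k + k) = -2 + (-255 + k)*(2*k) = -2 + 2*k*(-255 + k))
1/(G(b(3, 15)) + (-23 + Y(13))²) = 1/((-2 - 510*10/7 + 2*(10/7)²) + (-23 + (4 - 1*13))²) = 1/((-2 - 5100/7 + 2*(100/49)) + (-23 + (4 - 13))²) = 1/((-2 - 5100/7 + 200/49) + (-23 - 9)²) = 1/(-35598/49 + (-32)²) = 1/(-35598/49 + 1024) = 1/(14578/49) = 49/14578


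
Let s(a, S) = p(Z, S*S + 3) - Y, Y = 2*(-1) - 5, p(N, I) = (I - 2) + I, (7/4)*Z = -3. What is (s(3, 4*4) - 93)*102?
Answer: 43860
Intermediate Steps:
Z = -12/7 (Z = (4/7)*(-3) = -12/7 ≈ -1.7143)
p(N, I) = -2 + 2*I (p(N, I) = (-2 + I) + I = -2 + 2*I)
Y = -7 (Y = -2 - 5 = -7)
s(a, S) = 11 + 2*S² (s(a, S) = (-2 + 2*(S*S + 3)) - 1*(-7) = (-2 + 2*(S² + 3)) + 7 = (-2 + 2*(3 + S²)) + 7 = (-2 + (6 + 2*S²)) + 7 = (4 + 2*S²) + 7 = 11 + 2*S²)
(s(3, 4*4) - 93)*102 = ((11 + 2*(4*4)²) - 93)*102 = ((11 + 2*16²) - 93)*102 = ((11 + 2*256) - 93)*102 = ((11 + 512) - 93)*102 = (523 - 93)*102 = 430*102 = 43860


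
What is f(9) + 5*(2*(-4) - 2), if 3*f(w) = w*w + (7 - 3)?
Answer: -65/3 ≈ -21.667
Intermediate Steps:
f(w) = 4/3 + w**2/3 (f(w) = (w*w + (7 - 3))/3 = (w**2 + 4)/3 = (4 + w**2)/3 = 4/3 + w**2/3)
f(9) + 5*(2*(-4) - 2) = (4/3 + (1/3)*9**2) + 5*(2*(-4) - 2) = (4/3 + (1/3)*81) + 5*(-8 - 2) = (4/3 + 27) + 5*(-10) = 85/3 - 50 = -65/3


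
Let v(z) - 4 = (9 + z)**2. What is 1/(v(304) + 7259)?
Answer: 1/105232 ≈ 9.5028e-6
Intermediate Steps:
v(z) = 4 + (9 + z)**2
1/(v(304) + 7259) = 1/((4 + (9 + 304)**2) + 7259) = 1/((4 + 313**2) + 7259) = 1/((4 + 97969) + 7259) = 1/(97973 + 7259) = 1/105232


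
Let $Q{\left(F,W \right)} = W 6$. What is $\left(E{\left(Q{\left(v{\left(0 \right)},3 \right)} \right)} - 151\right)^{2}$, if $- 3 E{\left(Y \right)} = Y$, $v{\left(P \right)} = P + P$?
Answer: $24649$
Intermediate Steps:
$v{\left(P \right)} = 2 P$
$Q{\left(F,W \right)} = 6 W$
$E{\left(Y \right)} = - \frac{Y}{3}$
$\left(E{\left(Q{\left(v{\left(0 \right)},3 \right)} \right)} - 151\right)^{2} = \left(- \frac{6 \cdot 3}{3} - 151\right)^{2} = \left(\left(- \frac{1}{3}\right) 18 - 151\right)^{2} = \left(-6 - 151\right)^{2} = \left(-157\right)^{2} = 24649$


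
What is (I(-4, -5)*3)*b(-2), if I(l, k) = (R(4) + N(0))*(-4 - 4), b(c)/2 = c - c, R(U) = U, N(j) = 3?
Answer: 0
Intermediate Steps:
b(c) = 0 (b(c) = 2*(c - c) = 2*0 = 0)
I(l, k) = -56 (I(l, k) = (4 + 3)*(-4 - 4) = 7*(-8) = -56)
(I(-4, -5)*3)*b(-2) = -56*3*0 = -168*0 = 0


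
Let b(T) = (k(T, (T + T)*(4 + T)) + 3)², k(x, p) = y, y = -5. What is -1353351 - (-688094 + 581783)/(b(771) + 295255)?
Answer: -399588956598/295259 ≈ -1.3534e+6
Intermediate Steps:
k(x, p) = -5
b(T) = 4 (b(T) = (-5 + 3)² = (-2)² = 4)
-1353351 - (-688094 + 581783)/(b(771) + 295255) = -1353351 - (-688094 + 581783)/(4 + 295255) = -1353351 - (-106311)/295259 = -1353351 - 1*(-106311/295259) = -1353351 + 106311/295259 = -399588956598/295259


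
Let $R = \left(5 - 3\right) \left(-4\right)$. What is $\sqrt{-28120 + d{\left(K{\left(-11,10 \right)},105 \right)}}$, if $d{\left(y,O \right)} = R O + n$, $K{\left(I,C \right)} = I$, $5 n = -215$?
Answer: $i \sqrt{29003} \approx 170.3 i$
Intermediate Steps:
$n = -43$ ($n = \frac{1}{5} \left(-215\right) = -43$)
$R = -8$ ($R = 2 \left(-4\right) = -8$)
$d{\left(y,O \right)} = -43 - 8 O$ ($d{\left(y,O \right)} = - 8 O - 43 = -43 - 8 O$)
$\sqrt{-28120 + d{\left(K{\left(-11,10 \right)},105 \right)}} = \sqrt{-28120 - 883} = \sqrt{-29003} = i \sqrt{29003}$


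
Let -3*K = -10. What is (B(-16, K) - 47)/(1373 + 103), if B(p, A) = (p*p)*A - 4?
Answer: 2407/4428 ≈ 0.54359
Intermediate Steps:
K = 10/3 (K = -⅓*(-10) = 10/3 ≈ 3.3333)
B(p, A) = -4 + A*p² (B(p, A) = p²*A - 4 = A*p² - 4 = -4 + A*p²)
(B(-16, K) - 47)/(1373 + 103) = ((-4 + (10/3)*(-16)²) - 47)/(1373 + 103) = ((-4 + (10/3)*256) - 47)/1476 = ((-4 + 2560/3) - 47)*(1/1476) = (2548/3 - 47)*(1/1476) = (2407/3)*(1/1476) = 2407/4428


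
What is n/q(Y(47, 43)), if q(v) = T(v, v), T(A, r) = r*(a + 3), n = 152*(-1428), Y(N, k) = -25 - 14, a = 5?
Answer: 9044/13 ≈ 695.69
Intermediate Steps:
Y(N, k) = -39
n = -217056
T(A, r) = 8*r (T(A, r) = r*(5 + 3) = r*8 = 8*r)
q(v) = 8*v
n/q(Y(47, 43)) = -217056/(8*(-39)) = -217056/(-312) = -217056*(-1/312) = 9044/13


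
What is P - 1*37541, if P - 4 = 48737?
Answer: 11200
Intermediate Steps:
P = 48741 (P = 4 + 48737 = 48741)
P - 1*37541 = 48741 - 1*37541 = 48741 - 37541 = 11200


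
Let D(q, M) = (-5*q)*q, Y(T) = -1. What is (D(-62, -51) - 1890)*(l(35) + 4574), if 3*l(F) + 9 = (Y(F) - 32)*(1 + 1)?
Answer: -96029390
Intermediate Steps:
l(F) = -25 (l(F) = -3 + ((-1 - 32)*(1 + 1))/3 = -3 + (-33*2)/3 = -3 + (⅓)*(-66) = -3 - 22 = -25)
D(q, M) = -5*q²
(D(-62, -51) - 1890)*(l(35) + 4574) = (-5*(-62)² - 1890)*(-25 + 4574) = (-5*3844 - 1890)*4549 = (-19220 - 1890)*4549 = -21110*4549 = -96029390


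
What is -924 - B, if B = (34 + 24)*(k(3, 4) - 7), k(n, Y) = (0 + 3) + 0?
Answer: -692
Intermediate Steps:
k(n, Y) = 3 (k(n, Y) = 3 + 0 = 3)
B = -232 (B = (34 + 24)*(3 - 7) = 58*(-4) = -232)
-924 - B = -924 - 1*(-232) = -924 + 232 = -692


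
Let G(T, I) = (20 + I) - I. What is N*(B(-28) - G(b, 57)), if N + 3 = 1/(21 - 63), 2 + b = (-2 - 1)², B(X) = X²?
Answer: -48514/21 ≈ -2310.2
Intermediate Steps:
b = 7 (b = -2 + (-2 - 1)² = -2 + (-3)² = -2 + 9 = 7)
G(T, I) = 20
N = -127/42 (N = -3 + 1/(21 - 63) = -3 + 1/(-42) = -3 - 1/42 = -127/42 ≈ -3.0238)
N*(B(-28) - G(b, 57)) = -127*((-28)² - 1*20)/42 = -127*(784 - 20)/42 = -127/42*764 = -48514/21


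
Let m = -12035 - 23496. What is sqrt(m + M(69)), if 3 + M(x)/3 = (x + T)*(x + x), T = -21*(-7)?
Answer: 2*sqrt(13471) ≈ 232.13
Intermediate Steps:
m = -35531
T = 147
M(x) = -9 + 6*x*(147 + x) (M(x) = -9 + 3*((x + 147)*(x + x)) = -9 + 3*((147 + x)*(2*x)) = -9 + 3*(2*x*(147 + x)) = -9 + 6*x*(147 + x))
sqrt(m + M(69)) = sqrt(-35531 + (-9 + 6*69**2 + 882*69)) = sqrt(-35531 + (-9 + 6*4761 + 60858)) = sqrt(-35531 + (-9 + 28566 + 60858)) = sqrt(-35531 + 89415) = sqrt(53884) = 2*sqrt(13471)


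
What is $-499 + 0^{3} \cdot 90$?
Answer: $-499$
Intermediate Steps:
$-499 + 0^{3} \cdot 90 = -499 + 0 \cdot 90 = -499 + 0 = -499$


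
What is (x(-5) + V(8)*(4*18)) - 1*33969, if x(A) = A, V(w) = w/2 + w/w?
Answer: -33614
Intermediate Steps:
V(w) = 1 + w/2 (V(w) = w*(½) + 1 = w/2 + 1 = 1 + w/2)
(x(-5) + V(8)*(4*18)) - 1*33969 = (-5 + (1 + (½)*8)*(4*18)) - 1*33969 = (-5 + (1 + 4)*72) - 33969 = (-5 + 5*72) - 33969 = (-5 + 360) - 33969 = 355 - 33969 = -33614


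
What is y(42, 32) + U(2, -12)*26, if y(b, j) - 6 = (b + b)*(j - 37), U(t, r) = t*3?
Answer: -258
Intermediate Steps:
U(t, r) = 3*t
y(b, j) = 6 + 2*b*(-37 + j) (y(b, j) = 6 + (b + b)*(j - 37) = 6 + (2*b)*(-37 + j) = 6 + 2*b*(-37 + j))
y(42, 32) + U(2, -12)*26 = (6 - 74*42 + 2*42*32) + (3*2)*26 = (6 - 3108 + 2688) + 6*26 = -414 + 156 = -258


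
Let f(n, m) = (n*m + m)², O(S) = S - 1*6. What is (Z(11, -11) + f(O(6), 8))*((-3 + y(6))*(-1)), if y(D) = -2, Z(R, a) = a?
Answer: 265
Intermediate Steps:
O(S) = -6 + S (O(S) = S - 6 = -6 + S)
f(n, m) = (m + m*n)² (f(n, m) = (m*n + m)² = (m + m*n)²)
(Z(11, -11) + f(O(6), 8))*((-3 + y(6))*(-1)) = (-11 + 8²*(1 + (-6 + 6))²)*((-3 - 2)*(-1)) = (-11 + 64*(1 + 0)²)*(-5*(-1)) = (-11 + 64*1²)*5 = (-11 + 64*1)*5 = (-11 + 64)*5 = 53*5 = 265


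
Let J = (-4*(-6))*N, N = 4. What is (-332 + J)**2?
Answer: 55696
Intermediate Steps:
J = 96 (J = -4*(-6)*4 = 24*4 = 96)
(-332 + J)**2 = (-332 + 96)**2 = (-236)**2 = 55696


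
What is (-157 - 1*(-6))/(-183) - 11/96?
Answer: 1387/1952 ≈ 0.71055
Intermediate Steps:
(-157 - 1*(-6))/(-183) - 11/96 = (-157 + 6)*(-1/183) - 11*1/96 = -151*(-1/183) - 11/96 = 151/183 - 11/96 = 1387/1952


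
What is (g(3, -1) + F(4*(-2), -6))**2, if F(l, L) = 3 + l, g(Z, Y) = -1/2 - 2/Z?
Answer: 1369/36 ≈ 38.028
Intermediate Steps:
g(Z, Y) = -1/2 - 2/Z (g(Z, Y) = -1*1/2 - 2/Z = -1/2 - 2/Z)
(g(3, -1) + F(4*(-2), -6))**2 = ((1/2)*(-4 - 1*3)/3 + (3 + 4*(-2)))**2 = ((1/2)*(1/3)*(-4 - 3) + (3 - 8))**2 = ((1/2)*(1/3)*(-7) - 5)**2 = (-7/6 - 5)**2 = (-37/6)**2 = 1369/36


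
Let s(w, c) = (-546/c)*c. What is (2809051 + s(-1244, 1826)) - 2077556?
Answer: 730949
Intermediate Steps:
s(w, c) = -546
(2809051 + s(-1244, 1826)) - 2077556 = (2809051 - 546) - 2077556 = 2808505 - 2077556 = 730949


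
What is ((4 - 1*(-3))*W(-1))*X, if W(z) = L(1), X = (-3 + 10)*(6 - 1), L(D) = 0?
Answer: 0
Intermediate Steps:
X = 35 (X = 7*5 = 35)
W(z) = 0
((4 - 1*(-3))*W(-1))*X = ((4 - 1*(-3))*0)*35 = ((4 + 3)*0)*35 = (7*0)*35 = 0*35 = 0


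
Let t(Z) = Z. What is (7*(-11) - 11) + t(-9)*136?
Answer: -1312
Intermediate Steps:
(7*(-11) - 11) + t(-9)*136 = (7*(-11) - 11) - 9*136 = (-77 - 11) - 1224 = -88 - 1224 = -1312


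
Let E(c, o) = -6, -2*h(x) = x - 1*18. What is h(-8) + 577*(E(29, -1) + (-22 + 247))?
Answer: 126376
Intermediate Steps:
h(x) = 9 - x/2 (h(x) = -(x - 1*18)/2 = -(x - 18)/2 = -(-18 + x)/2 = 9 - x/2)
h(-8) + 577*(E(29, -1) + (-22 + 247)) = (9 - ½*(-8)) + 577*(-6 + (-22 + 247)) = (9 + 4) + 577*(-6 + 225) = 13 + 577*219 = 13 + 126363 = 126376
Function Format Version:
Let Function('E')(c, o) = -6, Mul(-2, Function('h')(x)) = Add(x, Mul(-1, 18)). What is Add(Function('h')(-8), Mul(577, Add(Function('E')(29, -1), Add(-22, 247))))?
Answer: 126376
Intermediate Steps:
Function('h')(x) = Add(9, Mul(Rational(-1, 2), x)) (Function('h')(x) = Mul(Rational(-1, 2), Add(x, Mul(-1, 18))) = Mul(Rational(-1, 2), Add(x, -18)) = Mul(Rational(-1, 2), Add(-18, x)) = Add(9, Mul(Rational(-1, 2), x)))
Add(Function('h')(-8), Mul(577, Add(Function('E')(29, -1), Add(-22, 247)))) = Add(Add(9, Mul(Rational(-1, 2), -8)), Mul(577, Add(-6, Add(-22, 247)))) = Add(Add(9, 4), Mul(577, Add(-6, 225))) = Add(13, Mul(577, 219)) = Add(13, 126363) = 126376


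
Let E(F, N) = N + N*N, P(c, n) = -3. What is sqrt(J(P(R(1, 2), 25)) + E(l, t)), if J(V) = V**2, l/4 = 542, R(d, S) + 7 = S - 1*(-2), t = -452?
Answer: sqrt(203861) ≈ 451.51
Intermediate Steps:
R(d, S) = -5 + S (R(d, S) = -7 + (S - 1*(-2)) = -7 + (S + 2) = -7 + (2 + S) = -5 + S)
l = 2168 (l = 4*542 = 2168)
E(F, N) = N + N**2
sqrt(J(P(R(1, 2), 25)) + E(l, t)) = sqrt((-3)**2 - 452*(1 - 452)) = sqrt(9 - 452*(-451)) = sqrt(9 + 203852) = sqrt(203861)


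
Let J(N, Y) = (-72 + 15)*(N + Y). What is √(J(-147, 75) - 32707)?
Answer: I*√28603 ≈ 169.12*I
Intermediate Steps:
J(N, Y) = -57*N - 57*Y (J(N, Y) = -57*(N + Y) = -57*N - 57*Y)
√(J(-147, 75) - 32707) = √((-57*(-147) - 57*75) - 32707) = √((8379 - 4275) - 32707) = √(4104 - 32707) = √(-28603) = I*√28603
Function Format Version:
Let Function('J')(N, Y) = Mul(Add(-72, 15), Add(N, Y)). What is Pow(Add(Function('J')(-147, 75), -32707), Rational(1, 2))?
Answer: Mul(I, Pow(28603, Rational(1, 2))) ≈ Mul(169.12, I)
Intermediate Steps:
Function('J')(N, Y) = Add(Mul(-57, N), Mul(-57, Y)) (Function('J')(N, Y) = Mul(-57, Add(N, Y)) = Add(Mul(-57, N), Mul(-57, Y)))
Pow(Add(Function('J')(-147, 75), -32707), Rational(1, 2)) = Pow(Add(Add(Mul(-57, -147), Mul(-57, 75)), -32707), Rational(1, 2)) = Pow(Add(Add(8379, -4275), -32707), Rational(1, 2)) = Pow(Add(4104, -32707), Rational(1, 2)) = Pow(-28603, Rational(1, 2)) = Mul(I, Pow(28603, Rational(1, 2)))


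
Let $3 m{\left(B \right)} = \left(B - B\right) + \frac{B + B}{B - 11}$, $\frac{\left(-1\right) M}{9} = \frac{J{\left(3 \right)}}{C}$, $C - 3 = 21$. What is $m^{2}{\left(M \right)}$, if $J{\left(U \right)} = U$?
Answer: $\frac{36}{9409} \approx 0.0038261$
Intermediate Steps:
$C = 24$ ($C = 3 + 21 = 24$)
$M = - \frac{9}{8}$ ($M = - 9 \cdot \frac{3}{24} = - 9 \cdot 3 \cdot \frac{1}{24} = \left(-9\right) \frac{1}{8} = - \frac{9}{8} \approx -1.125$)
$m{\left(B \right)} = \frac{2 B}{3 \left(-11 + B\right)}$ ($m{\left(B \right)} = \frac{\left(B - B\right) + \frac{B + B}{B - 11}}{3} = \frac{0 + \frac{2 B}{-11 + B}}{3} = \frac{2 B \frac{1}{-11 + B}}{3} = \frac{2 B}{3 \left(-11 + B\right)}$)
$m^{2}{\left(M \right)} = \left(\frac{2}{3} \left(- \frac{9}{8}\right) \frac{1}{-11 - \frac{9}{8}}\right)^{2} = \left(\frac{2}{3} \left(- \frac{9}{8}\right) \frac{1}{- \frac{97}{8}}\right)^{2} = \left(\frac{2}{3} \left(- \frac{9}{8}\right) \left(- \frac{8}{97}\right)\right)^{2} = \left(\frac{6}{97}\right)^{2} = \frac{36}{9409}$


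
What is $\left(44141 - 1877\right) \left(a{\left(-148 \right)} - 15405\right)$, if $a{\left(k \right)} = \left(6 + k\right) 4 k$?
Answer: $2901803976$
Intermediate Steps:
$a{\left(k \right)} = k \left(24 + 4 k\right)$ ($a{\left(k \right)} = \left(24 + 4 k\right) k = k \left(24 + 4 k\right)$)
$\left(44141 - 1877\right) \left(a{\left(-148 \right)} - 15405\right) = \left(44141 - 1877\right) \left(4 \left(-148\right) \left(6 - 148\right) - 15405\right) = 42264 \left(4 \left(-148\right) \left(-142\right) - 15405\right) = 42264 \left(84064 - 15405\right) = 42264 \cdot 68659 = 2901803976$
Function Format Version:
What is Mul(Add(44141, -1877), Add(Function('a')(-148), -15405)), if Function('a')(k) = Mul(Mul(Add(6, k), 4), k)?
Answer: 2901803976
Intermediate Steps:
Function('a')(k) = Mul(k, Add(24, Mul(4, k))) (Function('a')(k) = Mul(Add(24, Mul(4, k)), k) = Mul(k, Add(24, Mul(4, k))))
Mul(Add(44141, -1877), Add(Function('a')(-148), -15405)) = Mul(Add(44141, -1877), Add(Mul(4, -148, Add(6, -148)), -15405)) = Mul(42264, Add(Mul(4, -148, -142), -15405)) = Mul(42264, Add(84064, -15405)) = Mul(42264, 68659) = 2901803976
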